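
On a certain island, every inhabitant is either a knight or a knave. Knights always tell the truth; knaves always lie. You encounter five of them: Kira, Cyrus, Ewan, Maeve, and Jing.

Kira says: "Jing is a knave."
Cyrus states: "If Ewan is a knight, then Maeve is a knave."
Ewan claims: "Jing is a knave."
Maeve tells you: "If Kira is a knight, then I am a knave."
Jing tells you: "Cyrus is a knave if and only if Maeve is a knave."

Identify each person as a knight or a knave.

Consider Kira. Suppose Kira is a knight.
Then whichever role Maeve has, Maeve's statement has the wrong truth value — contradiction.
So Kira is a knave.
With that fixed, Maeve's statement is true, so Maeve is a knight.
Consider Cyrus. Suppose Cyrus is a knave.
Then no assignment of the remaining roles makes every statement match its speaker's type — contradiction.
So Cyrus is a knight.
With that fixed, Jing's statement is true, so Jing is a knight.
With that fixed, Ewan's statement is false, so Ewan is a knave.

Kira: knave, Cyrus: knight, Ewan: knave, Maeve: knight, Jing: knight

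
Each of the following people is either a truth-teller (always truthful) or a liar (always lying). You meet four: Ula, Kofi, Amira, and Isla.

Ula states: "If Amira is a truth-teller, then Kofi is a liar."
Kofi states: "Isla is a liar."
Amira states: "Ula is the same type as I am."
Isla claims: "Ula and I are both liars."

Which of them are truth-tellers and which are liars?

Ula: truth-teller, Kofi: truth-teller, Amira: liar, Isla: liar

Consider Ula. Suppose Ula is a liar.
Then whichever role Amira has, Amira's statement has the wrong truth value — contradiction.
So Ula is a truth-teller.
With that fixed, Isla's statement is false, so Isla is a liar.
With that fixed, Kofi's statement is true, so Kofi is a truth-teller.
Consider Amira. Suppose Amira is a truth-teller.
Then Ula's statement comes out false, contradicting Ula being a truth-teller.
So Amira is a liar.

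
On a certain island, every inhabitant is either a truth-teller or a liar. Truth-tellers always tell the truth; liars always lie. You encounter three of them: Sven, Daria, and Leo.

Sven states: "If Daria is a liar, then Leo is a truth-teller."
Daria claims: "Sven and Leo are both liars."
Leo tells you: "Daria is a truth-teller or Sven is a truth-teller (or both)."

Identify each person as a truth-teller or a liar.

Sven: truth-teller, Daria: liar, Leo: truth-teller

Consider Sven. Suppose Sven is a liar.
Then no assignment of the remaining roles makes every statement match its speaker's type — contradiction.
So Sven is a truth-teller.
With that fixed, Daria's statement is false, so Daria is a liar.
With that fixed, Leo's statement is true, so Leo is a truth-teller.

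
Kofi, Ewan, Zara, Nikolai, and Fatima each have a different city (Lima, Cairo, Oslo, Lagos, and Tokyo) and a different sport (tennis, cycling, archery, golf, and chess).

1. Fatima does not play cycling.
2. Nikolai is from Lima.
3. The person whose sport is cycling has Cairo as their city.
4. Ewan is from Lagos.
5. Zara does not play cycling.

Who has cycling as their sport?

Kofi

Clue 1 rules out Fatima for the one with sport cycling.
With clues 1–3, Nikolai is impossible for the one with sport cycling.
With clues 1–4, Ewan is impossible for the one with sport cycling.
With clues 1–5, Zara is impossible for the one with sport cycling.
That leaves Kofi.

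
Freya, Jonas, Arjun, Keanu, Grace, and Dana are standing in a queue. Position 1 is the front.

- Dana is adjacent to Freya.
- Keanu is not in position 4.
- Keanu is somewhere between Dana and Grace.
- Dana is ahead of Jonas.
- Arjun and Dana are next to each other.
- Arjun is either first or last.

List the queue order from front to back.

Arjun, Dana, Freya, Jonas, Keanu, Grace

From clues 1–2: Keanu is in {1,2,3,5,6}.
From clues 1–3: Keanu is in {2,3,5}.
From clues 1–5: Jonas is in {4,6}.
From clues 1–6: Arjun → position 1, Dana → position 2, Freya → position 3, Jonas → position 4, Keanu → position 5, Grace → position 6.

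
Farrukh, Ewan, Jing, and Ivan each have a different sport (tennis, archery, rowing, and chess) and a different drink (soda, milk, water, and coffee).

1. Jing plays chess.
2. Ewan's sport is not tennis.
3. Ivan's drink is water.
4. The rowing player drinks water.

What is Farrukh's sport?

Clue 1 rules out chess for Farrukh's sport.
With clues 1–4, archery and rowing are impossible for Farrukh's sport.
That leaves tennis.

tennis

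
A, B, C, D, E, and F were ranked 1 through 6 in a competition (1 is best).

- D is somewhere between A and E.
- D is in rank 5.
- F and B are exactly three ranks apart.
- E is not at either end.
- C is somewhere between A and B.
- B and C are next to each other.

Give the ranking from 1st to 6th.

From clue 1: D is in {2,3,4,5}.
From clues 1–2: D → rank 5.
From clues 1–3: B is in {1,4}.
From clues 1–4: A → rank 6.
From clues 1–5: B → rank 1, F → rank 4.
From clues 1–6: C → rank 2, E → rank 3.

B, C, E, F, D, A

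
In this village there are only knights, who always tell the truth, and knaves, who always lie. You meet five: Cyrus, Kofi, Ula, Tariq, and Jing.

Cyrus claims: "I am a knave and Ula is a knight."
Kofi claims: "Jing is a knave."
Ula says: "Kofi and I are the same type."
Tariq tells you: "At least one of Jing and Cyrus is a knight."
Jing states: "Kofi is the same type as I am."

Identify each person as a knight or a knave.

Consider Cyrus. Suppose Cyrus is a knight.
Then Cyrus's own statement would have to be true, but it can't be — contradiction.
So Cyrus is a knave.
Consider Kofi. Suppose Kofi is a knave.
Then whichever role Ula has, Ula's statement has the wrong truth value — contradiction.
So Kofi is a knight.
Consider Ula. Suppose Ula is a knight.
Then Cyrus's statement comes out true, contradicting Cyrus being a knave.
So Ula is a knave.
Consider Tariq. Suppose Tariq is a knight.
Then no assignment of the remaining roles makes every statement match its speaker's type — contradiction.
So Tariq is a knave.
Consider Jing. Suppose Jing is a knight.
Then Kofi's statement comes out false, contradicting Kofi being a knight.
So Jing is a knave.

Cyrus: knave, Kofi: knight, Ula: knave, Tariq: knave, Jing: knave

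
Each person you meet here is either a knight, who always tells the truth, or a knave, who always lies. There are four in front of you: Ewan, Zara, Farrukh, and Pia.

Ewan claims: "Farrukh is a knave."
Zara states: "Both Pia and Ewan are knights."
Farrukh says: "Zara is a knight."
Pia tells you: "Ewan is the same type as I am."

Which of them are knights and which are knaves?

Ewan: knight, Zara: knave, Farrukh: knave, Pia: knave

Consider Ewan. Suppose Ewan is a knave.
Then whichever role Pia has, Pia's statement has the wrong truth value — contradiction.
So Ewan is a knight.
Consider Zara. Suppose Zara is a knight.
Then no assignment of the remaining roles makes every statement match its speaker's type — contradiction.
So Zara is a knave.
With that fixed, Farrukh's statement is false, so Farrukh is a knave.
Consider Pia. Suppose Pia is a knight.
Then Zara's statement comes out true, contradicting Zara being a knave.
So Pia is a knave.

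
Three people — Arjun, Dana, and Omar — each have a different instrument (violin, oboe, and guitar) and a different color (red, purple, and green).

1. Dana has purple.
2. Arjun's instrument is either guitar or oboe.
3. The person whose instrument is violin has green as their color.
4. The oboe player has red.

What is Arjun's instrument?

oboe

With clues 1–2, violin is impossible for Arjun's instrument.
With clues 1–4, guitar is impossible for Arjun's instrument.
That leaves oboe.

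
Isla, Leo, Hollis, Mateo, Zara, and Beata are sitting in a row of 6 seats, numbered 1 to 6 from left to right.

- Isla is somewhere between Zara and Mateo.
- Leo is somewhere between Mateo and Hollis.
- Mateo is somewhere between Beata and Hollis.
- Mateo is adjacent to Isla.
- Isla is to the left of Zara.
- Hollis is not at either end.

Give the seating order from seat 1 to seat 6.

From clue 1: Isla is in {2,3,4,5}.
From clues 1–4: Isla is in {3,4}.
From clues 1–6: Beata → seat 1, Mateo → seat 2, Isla → seat 3, Leo → seat 4, Hollis → seat 5, Zara → seat 6.

Beata, Mateo, Isla, Leo, Hollis, Zara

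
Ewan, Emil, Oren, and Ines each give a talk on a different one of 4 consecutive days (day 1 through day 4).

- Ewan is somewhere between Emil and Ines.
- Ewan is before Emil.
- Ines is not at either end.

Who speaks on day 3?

Ewan

With clues 1–2, Ines is ruled out for day 3.
With clues 1–3, Emil and Oren are ruled out for day 3.
So day 3 is Ewan.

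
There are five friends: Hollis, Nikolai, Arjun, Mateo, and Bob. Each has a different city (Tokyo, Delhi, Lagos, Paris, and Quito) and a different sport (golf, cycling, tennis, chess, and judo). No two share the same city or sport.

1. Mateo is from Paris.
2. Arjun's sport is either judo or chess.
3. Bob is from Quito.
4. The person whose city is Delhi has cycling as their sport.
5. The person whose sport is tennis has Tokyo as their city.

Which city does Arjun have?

Lagos

Clue 1 rules out Paris for Arjun's city.
With clues 1–3, Quito is impossible for Arjun's city.
With clues 1–4, Delhi is impossible for Arjun's city.
With clues 1–5, Tokyo is impossible for Arjun's city.
That leaves Lagos.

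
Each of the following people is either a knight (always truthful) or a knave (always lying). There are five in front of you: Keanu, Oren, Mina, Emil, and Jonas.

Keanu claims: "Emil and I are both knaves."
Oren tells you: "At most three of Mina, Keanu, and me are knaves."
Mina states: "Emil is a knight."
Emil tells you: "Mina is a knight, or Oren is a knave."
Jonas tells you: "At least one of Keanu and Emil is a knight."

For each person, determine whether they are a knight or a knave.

Keanu: knave, Oren: knight, Mina: knight, Emil: knight, Jonas: knight

Regardless of anyone's role, Oren's statement is true, so Oren is a knight.
Consider Keanu. Suppose Keanu is a knight.
Then Keanu's own statement would have to be true, but it can't be — contradiction.
So Keanu is a knave.
Consider Mina. Suppose Mina is a knave.
Then no assignment of the remaining roles makes every statement match its speaker's type — contradiction.
So Mina is a knight.
With that fixed, Emil's statement is true, so Emil is a knight.
With that fixed, Jonas's statement is true, so Jonas is a knight.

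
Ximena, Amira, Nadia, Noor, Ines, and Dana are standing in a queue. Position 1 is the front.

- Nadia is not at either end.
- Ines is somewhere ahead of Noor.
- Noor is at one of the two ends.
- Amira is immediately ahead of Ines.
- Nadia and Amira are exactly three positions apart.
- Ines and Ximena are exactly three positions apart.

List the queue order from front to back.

Amira, Ines, Dana, Nadia, Ximena, Noor

From clue 1: Nadia is in {2,3,4,5}.
From clues 1–3: Noor → position 6.
From clues 1–4: Amira is in {1,2,3,4}.
From clues 1–5: Amira is in {1,2}.
From clues 1–6: Amira → position 1, Ines → position 2, Dana → position 3, Nadia → position 4, Ximena → position 5.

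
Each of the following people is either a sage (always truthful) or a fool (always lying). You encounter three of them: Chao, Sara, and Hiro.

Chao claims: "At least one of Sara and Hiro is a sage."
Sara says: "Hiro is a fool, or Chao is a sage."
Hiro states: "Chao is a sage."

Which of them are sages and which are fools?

Chao: sage, Sara: sage, Hiro: sage

Consider Chao. Suppose Chao is a fool.
Then no assignment of the remaining roles makes every statement match its speaker's type — contradiction.
So Chao is a sage.
With that fixed, Sara's statement is true, so Sara is a sage.
With that fixed, Hiro's statement is true, so Hiro is a sage.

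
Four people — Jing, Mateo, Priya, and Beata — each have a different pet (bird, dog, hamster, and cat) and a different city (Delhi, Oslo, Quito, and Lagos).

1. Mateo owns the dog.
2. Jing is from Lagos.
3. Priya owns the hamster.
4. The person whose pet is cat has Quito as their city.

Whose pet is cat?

Beata

Clue 1 rules out Mateo for the one with pet cat.
With clues 1–3, Priya is impossible for the one with pet cat.
With clues 1–4, Jing is impossible for the one with pet cat.
That leaves Beata.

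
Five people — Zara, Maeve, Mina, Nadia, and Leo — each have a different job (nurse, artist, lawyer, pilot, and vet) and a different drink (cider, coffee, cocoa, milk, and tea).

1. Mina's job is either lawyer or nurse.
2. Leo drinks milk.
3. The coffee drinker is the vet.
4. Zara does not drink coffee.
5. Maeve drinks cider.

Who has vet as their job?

Clue 1 rules out Mina for the one with job vet.
With clues 1–3, Leo is impossible for the one with job vet.
With clues 1–4, Zara is impossible for the one with job vet.
With clues 1–5, Maeve is impossible for the one with job vet.
That leaves Nadia.

Nadia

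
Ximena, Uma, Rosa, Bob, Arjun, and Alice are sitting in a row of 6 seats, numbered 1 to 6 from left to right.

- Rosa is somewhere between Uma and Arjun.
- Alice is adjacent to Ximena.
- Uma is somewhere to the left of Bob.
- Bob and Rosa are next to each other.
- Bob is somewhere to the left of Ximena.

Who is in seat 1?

Uma

With clue 1, Rosa is ruled out for seat 1.
With clues 1–3, Bob is ruled out for seat 1.
With clues 1–4, Arjun is ruled out for seat 1.
With clues 1–5, Alice and Ximena are ruled out for seat 1.
So seat 1 is Uma.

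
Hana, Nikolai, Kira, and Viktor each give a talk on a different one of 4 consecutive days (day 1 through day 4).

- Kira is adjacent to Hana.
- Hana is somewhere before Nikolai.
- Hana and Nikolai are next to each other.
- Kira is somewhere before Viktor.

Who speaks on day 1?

Kira

With clues 1–2, Nikolai is ruled out for day 1.
With clues 1–3, Hana is ruled out for day 1.
With clues 1–4, Viktor is ruled out for day 1.
So day 1 is Kira.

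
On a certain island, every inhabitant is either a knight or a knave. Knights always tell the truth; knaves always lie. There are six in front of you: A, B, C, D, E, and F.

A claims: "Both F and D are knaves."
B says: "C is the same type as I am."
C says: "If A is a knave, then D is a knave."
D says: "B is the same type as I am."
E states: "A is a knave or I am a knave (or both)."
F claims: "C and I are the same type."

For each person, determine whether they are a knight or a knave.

Consider A. Suppose A is a knight.
Then whichever role E has, E's statement has the wrong truth value — contradiction.
So A is a knave.
With that fixed, E's statement is true, so E is a knight.
Consider B. Suppose B is a knave.
Then whichever role D has, D's statement has the wrong truth value — contradiction.
So B is a knight.
Consider C. Suppose C is a knave.
Then B's statement comes out false, contradicting B being a knight.
So C is a knight.
Consider D. Suppose D is a knight.
Then C's statement comes out false, contradicting C being a knight.
So D is a knave.
Consider F. Suppose F is a knave.
Then A's statement comes out true, contradicting A being a knave.
So F is a knight.

A: knave, B: knight, C: knight, D: knave, E: knight, F: knight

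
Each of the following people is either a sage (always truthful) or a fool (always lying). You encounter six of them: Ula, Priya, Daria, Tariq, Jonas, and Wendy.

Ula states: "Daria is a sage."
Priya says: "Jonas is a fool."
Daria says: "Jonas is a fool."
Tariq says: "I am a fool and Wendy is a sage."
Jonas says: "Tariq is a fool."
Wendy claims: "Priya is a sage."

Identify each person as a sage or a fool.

Ula: fool, Priya: fool, Daria: fool, Tariq: fool, Jonas: sage, Wendy: fool

Consider Ula. Suppose Ula is a sage.
Then no assignment of the remaining roles makes every statement match its speaker's type — contradiction.
So Ula is a fool.
Consider Priya. Suppose Priya is a sage.
Then no assignment of the remaining roles makes every statement match its speaker's type — contradiction.
So Priya is a fool.
With that fixed, Wendy's statement is false, so Wendy is a fool.
With that fixed, Tariq's statement is false, so Tariq is a fool.
With that fixed, Jonas's statement is true, so Jonas is a sage.
With that fixed, Daria's statement is false, so Daria is a fool.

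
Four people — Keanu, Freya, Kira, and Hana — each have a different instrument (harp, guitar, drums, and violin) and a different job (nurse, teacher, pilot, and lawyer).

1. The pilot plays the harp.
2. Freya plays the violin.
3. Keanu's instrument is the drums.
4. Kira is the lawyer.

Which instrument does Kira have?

guitar

With clues 1–2, violin is impossible for Kira's instrument.
With clues 1–3, drums is impossible for Kira's instrument.
With clues 1–4, harp is impossible for Kira's instrument.
That leaves guitar.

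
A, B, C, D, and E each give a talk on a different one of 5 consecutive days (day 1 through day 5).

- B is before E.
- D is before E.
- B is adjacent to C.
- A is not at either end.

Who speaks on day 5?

E

With clue 1, B is ruled out for day 5.
With clues 1–2, D is ruled out for day 5.
With clues 1–3, C is ruled out for day 5.
With clues 1–4, A is ruled out for day 5.
So day 5 is E.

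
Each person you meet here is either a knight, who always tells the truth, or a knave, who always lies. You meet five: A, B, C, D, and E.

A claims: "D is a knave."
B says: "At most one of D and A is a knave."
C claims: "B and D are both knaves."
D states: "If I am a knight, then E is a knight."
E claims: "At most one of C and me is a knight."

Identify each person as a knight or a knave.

Consider A. Suppose A is a knight.
Then no assignment of the remaining roles makes every statement match its speaker's type — contradiction.
So A is a knave.
Consider B. Suppose B is a knave.
Then no assignment of the remaining roles makes every statement match its speaker's type — contradiction.
So B is a knight.
With that fixed, C's statement is false, so C is a knave.
With that fixed, E's statement is true, so E is a knight.
With that fixed, D's statement is true, so D is a knight.

A: knave, B: knight, C: knave, D: knight, E: knight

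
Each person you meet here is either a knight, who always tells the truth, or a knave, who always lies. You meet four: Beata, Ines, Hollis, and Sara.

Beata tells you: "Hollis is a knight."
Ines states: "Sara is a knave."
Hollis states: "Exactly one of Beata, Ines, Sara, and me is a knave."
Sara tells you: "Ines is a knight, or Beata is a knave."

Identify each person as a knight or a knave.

Beata: knave, Ines: knave, Hollis: knave, Sara: knight

Consider Beata. Suppose Beata is a knight.
Then no assignment of the remaining roles makes every statement match its speaker's type — contradiction.
So Beata is a knave.
With that fixed, Sara's statement is true, so Sara is a knight.
With that fixed, Ines's statement is false, so Ines is a knave.
With that fixed, Hollis's statement is false, so Hollis is a knave.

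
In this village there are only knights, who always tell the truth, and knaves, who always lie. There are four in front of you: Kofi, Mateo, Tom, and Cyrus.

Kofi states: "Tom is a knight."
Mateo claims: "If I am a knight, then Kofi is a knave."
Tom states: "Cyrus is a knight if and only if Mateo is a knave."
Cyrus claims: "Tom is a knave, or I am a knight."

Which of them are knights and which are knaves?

Kofi: knave, Mateo: knight, Tom: knave, Cyrus: knight

Consider Kofi. Suppose Kofi is a knight.
Then whichever role Mateo has, Mateo's statement has the wrong truth value — contradiction.
So Kofi is a knave.
With that fixed, Mateo's statement is true, so Mateo is a knight.
Consider Tom. Suppose Tom is a knight.
Then Kofi's statement comes out true, contradicting Kofi being a knave.
So Tom is a knave.
With that fixed, Cyrus's statement is true, so Cyrus is a knight.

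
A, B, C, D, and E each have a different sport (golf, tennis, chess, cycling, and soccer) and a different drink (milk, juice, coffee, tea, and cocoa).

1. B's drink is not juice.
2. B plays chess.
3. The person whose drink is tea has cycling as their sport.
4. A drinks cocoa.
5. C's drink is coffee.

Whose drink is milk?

B

With clues 1–4, A is impossible for the one with drink milk.
With clues 1–5, C, D, and E are impossible for the one with drink milk.
That leaves B.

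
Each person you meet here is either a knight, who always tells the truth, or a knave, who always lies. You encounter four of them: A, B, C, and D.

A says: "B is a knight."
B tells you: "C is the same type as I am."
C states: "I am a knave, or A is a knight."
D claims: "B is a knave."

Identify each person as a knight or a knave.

Consider A. Suppose A is a knave.
Then whichever role C has, C's statement has the wrong truth value — contradiction.
So A is a knight.
With that fixed, C's statement is true, so C is a knight.
Consider B. Suppose B is a knave.
Then A's statement comes out false, contradicting A being a knight.
So B is a knight.
With that fixed, D's statement is false, so D is a knave.

A: knight, B: knight, C: knight, D: knave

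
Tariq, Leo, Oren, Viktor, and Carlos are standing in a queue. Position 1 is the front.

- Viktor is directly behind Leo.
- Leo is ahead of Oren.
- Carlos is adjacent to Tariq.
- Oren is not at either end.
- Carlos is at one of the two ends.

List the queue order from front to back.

From clue 1: Leo is in {1,2,3,4}.
From clues 1–2: Leo is in {1,2,3}.
From clues 1–3: Leo is in {1,3}.
From clues 1–4: Leo → position 1, Viktor → position 2, Oren → position 3.
From clues 1–5: Tariq → position 4, Carlos → position 5.

Leo, Viktor, Oren, Tariq, Carlos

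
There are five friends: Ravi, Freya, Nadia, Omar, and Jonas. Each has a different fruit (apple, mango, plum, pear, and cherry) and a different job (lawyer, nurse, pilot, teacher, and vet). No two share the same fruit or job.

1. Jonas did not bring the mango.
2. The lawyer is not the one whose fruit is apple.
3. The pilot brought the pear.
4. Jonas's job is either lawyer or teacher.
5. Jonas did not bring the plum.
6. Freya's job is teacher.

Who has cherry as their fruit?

With clues 1–6, Freya, Nadia, Omar, and Ravi are impossible for the one with fruit cherry.
That leaves Jonas.

Jonas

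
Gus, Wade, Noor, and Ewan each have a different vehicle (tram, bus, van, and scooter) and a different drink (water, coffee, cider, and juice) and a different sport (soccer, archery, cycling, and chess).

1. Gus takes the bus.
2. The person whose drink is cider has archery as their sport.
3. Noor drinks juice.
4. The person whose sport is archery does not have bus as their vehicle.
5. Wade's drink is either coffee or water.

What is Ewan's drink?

With clues 1–3, juice is impossible for Ewan's drink.
With clues 1–5, coffee and water are impossible for Ewan's drink.
That leaves cider.

cider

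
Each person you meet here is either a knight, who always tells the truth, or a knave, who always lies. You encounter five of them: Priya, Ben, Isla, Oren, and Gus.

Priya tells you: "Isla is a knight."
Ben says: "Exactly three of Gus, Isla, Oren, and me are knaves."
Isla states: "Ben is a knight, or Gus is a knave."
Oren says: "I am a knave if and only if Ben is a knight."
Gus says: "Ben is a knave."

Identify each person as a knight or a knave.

Consider Priya. Suppose Priya is a knight.
Then no assignment of the remaining roles makes every statement match its speaker's type — contradiction.
So Priya is a knave.
Consider Ben. Suppose Ben is a knight.
Then whichever role Oren has, Oren's statement has the wrong truth value — contradiction.
So Ben is a knave.
With that fixed, Gus's statement is true, so Gus is a knight.
With that fixed, Isla's statement is false, so Isla is a knave.
Consider Oren. Suppose Oren is a knave.
Then Ben's statement comes out true, contradicting Ben being a knave.
So Oren is a knight.

Priya: knave, Ben: knave, Isla: knave, Oren: knight, Gus: knight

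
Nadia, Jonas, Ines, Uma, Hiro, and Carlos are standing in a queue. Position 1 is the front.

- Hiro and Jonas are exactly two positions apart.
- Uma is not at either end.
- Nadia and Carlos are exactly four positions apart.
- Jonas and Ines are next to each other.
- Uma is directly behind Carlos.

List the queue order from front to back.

Carlos, Uma, Ines, Jonas, Nadia, Hiro

From clues 1–2: Uma is in {2,3,4,5}.
From clues 1–3: Nadia is in {1,2,5,6}.
From clues 1–4: Jonas is in {3,4}.
From clues 1–5: Carlos → position 1, Uma → position 2, Ines → position 3, Jonas → position 4, Nadia → position 5, Hiro → position 6.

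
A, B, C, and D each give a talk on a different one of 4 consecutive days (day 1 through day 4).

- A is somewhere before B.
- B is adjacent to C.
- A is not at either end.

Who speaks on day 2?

A

With clues 1–3, B, C, and D are ruled out for day 2.
So day 2 is A.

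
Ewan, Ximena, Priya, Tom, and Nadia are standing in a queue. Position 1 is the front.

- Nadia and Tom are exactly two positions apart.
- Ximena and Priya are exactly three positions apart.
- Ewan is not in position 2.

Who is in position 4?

With clues 1–2, Nadia and Tom are ruled out for position 4.
With clues 1–3, Priya and Ximena are ruled out for position 4.
So position 4 is Ewan.

Ewan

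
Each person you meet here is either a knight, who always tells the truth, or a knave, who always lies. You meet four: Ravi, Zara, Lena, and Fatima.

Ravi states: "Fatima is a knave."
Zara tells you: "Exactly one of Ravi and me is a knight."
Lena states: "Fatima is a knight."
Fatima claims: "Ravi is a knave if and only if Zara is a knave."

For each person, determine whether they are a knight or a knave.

Ravi: knave, Zara: knave, Lena: knight, Fatima: knight

Consider Ravi. Suppose Ravi is a knight.
Then whichever role Zara has, Zara's statement has the wrong truth value — contradiction.
So Ravi is a knave.
Consider Zara. Suppose Zara is a knight.
Then no assignment of the remaining roles makes every statement match its speaker's type — contradiction.
So Zara is a knave.
With that fixed, Fatima's statement is true, so Fatima is a knight.
With that fixed, Lena's statement is true, so Lena is a knight.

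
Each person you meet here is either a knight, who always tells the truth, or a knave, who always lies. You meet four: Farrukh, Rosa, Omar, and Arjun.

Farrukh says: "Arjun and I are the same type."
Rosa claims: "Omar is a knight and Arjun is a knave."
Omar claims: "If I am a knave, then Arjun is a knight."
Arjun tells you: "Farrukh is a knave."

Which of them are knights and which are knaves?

Consider Farrukh. Suppose Farrukh is a knight.
Then no assignment of the remaining roles makes every statement match its speaker's type — contradiction.
So Farrukh is a knave.
With that fixed, Arjun's statement is true, so Arjun is a knight.
With that fixed, Rosa's statement is false, so Rosa is a knave.
With that fixed, Omar's statement is true, so Omar is a knight.

Farrukh: knave, Rosa: knave, Omar: knight, Arjun: knight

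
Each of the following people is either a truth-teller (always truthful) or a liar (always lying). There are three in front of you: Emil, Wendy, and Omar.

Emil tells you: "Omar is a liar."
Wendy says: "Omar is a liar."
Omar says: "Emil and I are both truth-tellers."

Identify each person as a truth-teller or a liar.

Consider Emil. Suppose Emil is a liar.
Then no assignment of the remaining roles makes every statement match its speaker's type — contradiction.
So Emil is a truth-teller.
Consider Wendy. Suppose Wendy is a liar.
Then no assignment of the remaining roles makes every statement match its speaker's type — contradiction.
So Wendy is a truth-teller.
Consider Omar. Suppose Omar is a truth-teller.
Then Emil's statement comes out false, contradicting Emil being a truth-teller.
So Omar is a liar.

Emil: truth-teller, Wendy: truth-teller, Omar: liar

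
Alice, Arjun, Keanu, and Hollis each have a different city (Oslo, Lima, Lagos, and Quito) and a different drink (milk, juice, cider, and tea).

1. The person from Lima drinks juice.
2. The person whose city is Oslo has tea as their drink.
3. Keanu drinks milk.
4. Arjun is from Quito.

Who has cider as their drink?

Arjun

With clues 1–3, Keanu is impossible for the one with drink cider.
With clues 1–4, Alice and Hollis are impossible for the one with drink cider.
That leaves Arjun.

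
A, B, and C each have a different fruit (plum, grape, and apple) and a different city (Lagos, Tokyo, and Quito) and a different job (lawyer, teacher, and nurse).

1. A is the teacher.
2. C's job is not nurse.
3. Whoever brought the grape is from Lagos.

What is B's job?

Clue 1 rules out teacher for B's job.
With clues 1–2, lawyer is impossible for B's job.
That leaves nurse.

nurse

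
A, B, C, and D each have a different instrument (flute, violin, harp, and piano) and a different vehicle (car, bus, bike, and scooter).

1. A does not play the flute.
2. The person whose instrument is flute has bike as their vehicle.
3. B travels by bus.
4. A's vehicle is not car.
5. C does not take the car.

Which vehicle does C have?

bike

With clues 1–3, bus is impossible for C's vehicle.
With clues 1–4, scooter is impossible for C's vehicle.
With clues 1–5, car is impossible for C's vehicle.
That leaves bike.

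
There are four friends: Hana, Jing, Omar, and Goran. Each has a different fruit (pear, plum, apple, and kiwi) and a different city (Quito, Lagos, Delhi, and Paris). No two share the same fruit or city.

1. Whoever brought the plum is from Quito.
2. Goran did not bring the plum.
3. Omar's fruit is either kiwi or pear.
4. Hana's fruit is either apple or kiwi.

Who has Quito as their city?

With clues 1–2, Goran is impossible for the one with city Quito.
With clues 1–3, Omar is impossible for the one with city Quito.
With clues 1–4, Hana is impossible for the one with city Quito.
That leaves Jing.

Jing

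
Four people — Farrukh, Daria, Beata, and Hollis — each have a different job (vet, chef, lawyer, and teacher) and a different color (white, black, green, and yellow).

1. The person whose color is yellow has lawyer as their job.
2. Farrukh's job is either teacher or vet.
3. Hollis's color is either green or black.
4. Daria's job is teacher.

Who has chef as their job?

Hollis

With clues 1–2, Farrukh is impossible for the one with job chef.
With clues 1–4, Beata and Daria are impossible for the one with job chef.
That leaves Hollis.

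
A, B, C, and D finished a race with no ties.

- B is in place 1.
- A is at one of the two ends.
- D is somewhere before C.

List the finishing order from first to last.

B, D, C, A

From clue 1: B → place 1.
From clues 1–2: A → place 4.
From clues 1–3: D → place 2, C → place 3.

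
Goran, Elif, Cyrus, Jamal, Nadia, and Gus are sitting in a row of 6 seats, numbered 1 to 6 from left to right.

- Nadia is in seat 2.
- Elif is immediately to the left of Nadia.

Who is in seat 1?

With clue 1, Nadia is ruled out for seat 1.
With clues 1–2, Cyrus, Goran, Gus, and Jamal are ruled out for seat 1.
So seat 1 is Elif.

Elif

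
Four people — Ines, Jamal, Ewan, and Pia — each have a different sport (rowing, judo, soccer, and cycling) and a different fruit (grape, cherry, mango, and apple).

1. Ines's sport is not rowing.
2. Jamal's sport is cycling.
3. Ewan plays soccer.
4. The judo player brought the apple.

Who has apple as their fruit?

With clues 1–4, Ewan, Jamal, and Pia are impossible for the one with fruit apple.
That leaves Ines.

Ines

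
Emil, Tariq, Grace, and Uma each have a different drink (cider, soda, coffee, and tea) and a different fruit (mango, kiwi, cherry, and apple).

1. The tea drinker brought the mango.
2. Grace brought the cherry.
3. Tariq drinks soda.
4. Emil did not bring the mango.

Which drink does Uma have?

With clues 1–3, soda is impossible for Uma's drink.
With clues 1–4, cider and coffee are impossible for Uma's drink.
That leaves tea.

tea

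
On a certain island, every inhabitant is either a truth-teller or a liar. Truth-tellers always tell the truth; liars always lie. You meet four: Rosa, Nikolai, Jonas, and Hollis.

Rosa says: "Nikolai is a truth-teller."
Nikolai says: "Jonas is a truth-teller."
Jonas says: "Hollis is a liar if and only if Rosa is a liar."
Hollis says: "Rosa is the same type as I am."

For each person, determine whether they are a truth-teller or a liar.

Rosa: truth-teller, Nikolai: truth-teller, Jonas: truth-teller, Hollis: truth-teller

Consider Rosa. Suppose Rosa is a liar.
Then whichever role Hollis has, Hollis's statement has the wrong truth value — contradiction.
So Rosa is a truth-teller.
Consider Nikolai. Suppose Nikolai is a liar.
Then Rosa's statement comes out false, contradicting Rosa being a truth-teller.
So Nikolai is a truth-teller.
Consider Jonas. Suppose Jonas is a liar.
Then Nikolai's statement comes out false, contradicting Nikolai being a truth-teller.
So Jonas is a truth-teller.
Consider Hollis. Suppose Hollis is a liar.
Then Jonas's statement comes out false, contradicting Jonas being a truth-teller.
So Hollis is a truth-teller.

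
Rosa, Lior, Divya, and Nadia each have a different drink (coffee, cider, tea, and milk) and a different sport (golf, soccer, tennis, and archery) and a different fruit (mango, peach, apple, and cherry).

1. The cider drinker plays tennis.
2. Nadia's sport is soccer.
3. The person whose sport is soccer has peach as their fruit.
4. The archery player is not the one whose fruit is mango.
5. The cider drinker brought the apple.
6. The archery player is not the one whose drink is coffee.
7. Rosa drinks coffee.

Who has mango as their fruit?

Rosa

With clues 1–3, Nadia is impossible for the one with fruit mango.
With clues 1–7, Divya and Lior are impossible for the one with fruit mango.
That leaves Rosa.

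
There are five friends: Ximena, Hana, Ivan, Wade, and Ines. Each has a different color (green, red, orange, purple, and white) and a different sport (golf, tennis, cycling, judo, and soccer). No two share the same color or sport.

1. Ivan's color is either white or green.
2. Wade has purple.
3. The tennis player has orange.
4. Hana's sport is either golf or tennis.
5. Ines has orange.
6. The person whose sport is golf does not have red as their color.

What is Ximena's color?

red

With clues 1–2, purple is impossible for Ximena's color.
With clues 1–5, orange is impossible for Ximena's color.
With clues 1–6, green and white are impossible for Ximena's color.
That leaves red.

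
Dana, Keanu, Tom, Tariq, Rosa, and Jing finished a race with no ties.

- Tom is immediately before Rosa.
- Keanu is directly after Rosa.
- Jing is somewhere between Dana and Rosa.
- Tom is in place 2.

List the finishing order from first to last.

From clue 1: Tom is in {1,2,3,4,5}.
From clues 1–2: Keanu is in {3,4,5,6}.
From clues 1–3: Dana is in {1,2,5,6}.
From clues 1–4: Tariq → place 1, Tom → place 2, Rosa → place 3, Keanu → place 4, Jing → place 5, Dana → place 6.

Tariq, Tom, Rosa, Keanu, Jing, Dana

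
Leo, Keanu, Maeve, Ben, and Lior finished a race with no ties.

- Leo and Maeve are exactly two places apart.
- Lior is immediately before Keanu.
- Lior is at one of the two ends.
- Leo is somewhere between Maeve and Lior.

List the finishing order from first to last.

From clues 1–2: Keanu is in {2,5}.
From clues 1–3: Lior → place 1, Keanu → place 2, Ben → place 4.
From clues 1–4: Leo → place 3, Maeve → place 5.

Lior, Keanu, Leo, Ben, Maeve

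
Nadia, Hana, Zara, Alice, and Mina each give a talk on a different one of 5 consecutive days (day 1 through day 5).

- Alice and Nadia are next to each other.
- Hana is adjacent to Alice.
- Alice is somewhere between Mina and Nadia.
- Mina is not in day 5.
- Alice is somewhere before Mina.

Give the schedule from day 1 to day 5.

From clues 1–2: Alice is in {2,3,4}.
From clues 1–3: Hana is in {2,3,4}.
From clues 1–4: Hana is in {2,3}.
From clues 1–5: Nadia → day 1, Alice → day 2, Hana → day 3, Mina → day 4, Zara → day 5.

Nadia, Alice, Hana, Mina, Zara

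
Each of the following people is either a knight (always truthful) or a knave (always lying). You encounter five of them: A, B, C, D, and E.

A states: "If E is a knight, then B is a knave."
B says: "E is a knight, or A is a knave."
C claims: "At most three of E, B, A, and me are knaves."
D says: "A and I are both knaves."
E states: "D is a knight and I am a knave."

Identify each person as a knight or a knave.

A: knight, B: knave, C: knight, D: knave, E: knave

Consider A. Suppose A is a knave.
Then whichever role D has, D's statement has the wrong truth value — contradiction.
So A is a knight.
With that fixed, C's statement is true, so C is a knight.
With that fixed, D's statement is false, so D is a knave.
With that fixed, E's statement is false, so E is a knave.
With that fixed, B's statement is false, so B is a knave.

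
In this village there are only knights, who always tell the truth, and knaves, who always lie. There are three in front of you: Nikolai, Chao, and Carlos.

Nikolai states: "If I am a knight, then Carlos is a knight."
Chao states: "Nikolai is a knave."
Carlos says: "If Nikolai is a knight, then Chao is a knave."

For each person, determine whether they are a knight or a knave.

Consider Nikolai. Suppose Nikolai is a knave.
Then Nikolai's own statement would have to be false, but it can't be — contradiction.
So Nikolai is a knight.
With that fixed, Chao's statement is false, so Chao is a knave.
With that fixed, Carlos's statement is true, so Carlos is a knight.

Nikolai: knight, Chao: knave, Carlos: knight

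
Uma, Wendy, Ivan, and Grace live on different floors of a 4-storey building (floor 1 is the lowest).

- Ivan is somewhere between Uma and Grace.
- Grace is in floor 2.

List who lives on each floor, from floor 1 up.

Wendy, Grace, Ivan, Uma

From clue 1: Ivan is in {2,3}.
From clues 1–2: Wendy → floor 1, Grace → floor 2, Ivan → floor 3, Uma → floor 4.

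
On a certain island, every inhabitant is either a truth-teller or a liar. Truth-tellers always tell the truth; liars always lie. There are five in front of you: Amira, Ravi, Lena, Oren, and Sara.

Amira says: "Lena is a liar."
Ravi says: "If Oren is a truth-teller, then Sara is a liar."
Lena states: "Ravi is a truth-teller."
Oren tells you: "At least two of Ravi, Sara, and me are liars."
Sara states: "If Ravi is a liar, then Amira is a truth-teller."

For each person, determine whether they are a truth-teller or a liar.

Consider Amira. Suppose Amira is a truth-teller.
Then no assignment of the remaining roles makes every statement match its speaker's type — contradiction.
So Amira is a liar.
Consider Ravi. Suppose Ravi is a liar.
Then no assignment of the remaining roles makes every statement match its speaker's type — contradiction.
So Ravi is a truth-teller.
With that fixed, Lena's statement is true, so Lena is a truth-teller.
With that fixed, Sara's statement is true, so Sara is a truth-teller.
With that fixed, Oren's statement is false, so Oren is a liar.

Amira: liar, Ravi: truth-teller, Lena: truth-teller, Oren: liar, Sara: truth-teller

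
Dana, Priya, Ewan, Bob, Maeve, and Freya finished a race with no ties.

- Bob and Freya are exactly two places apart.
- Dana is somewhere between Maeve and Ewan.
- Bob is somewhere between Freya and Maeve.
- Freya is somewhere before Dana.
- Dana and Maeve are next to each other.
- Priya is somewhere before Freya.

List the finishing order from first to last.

From clues 1–2: Dana is in {2,3,4,5}.
From clues 1–4: Dana is in {3,4,5}.
From clues 1–5: Dana is in {4,5}.
From clues 1–6: Priya → place 1, Freya → place 2, Ewan → place 3, Bob → place 4, Dana → place 5, Maeve → place 6.

Priya, Freya, Ewan, Bob, Dana, Maeve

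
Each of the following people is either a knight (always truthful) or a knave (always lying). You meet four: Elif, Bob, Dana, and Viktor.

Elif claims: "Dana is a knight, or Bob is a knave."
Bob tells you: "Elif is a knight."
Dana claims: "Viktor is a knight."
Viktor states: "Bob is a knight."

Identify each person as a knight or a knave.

Consider Elif. Suppose Elif is a knave.
Then no assignment of the remaining roles makes every statement match its speaker's type — contradiction.
So Elif is a knight.
With that fixed, Bob's statement is true, so Bob is a knight.
With that fixed, Viktor's statement is true, so Viktor is a knight.
With that fixed, Dana's statement is true, so Dana is a knight.

Elif: knight, Bob: knight, Dana: knight, Viktor: knight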